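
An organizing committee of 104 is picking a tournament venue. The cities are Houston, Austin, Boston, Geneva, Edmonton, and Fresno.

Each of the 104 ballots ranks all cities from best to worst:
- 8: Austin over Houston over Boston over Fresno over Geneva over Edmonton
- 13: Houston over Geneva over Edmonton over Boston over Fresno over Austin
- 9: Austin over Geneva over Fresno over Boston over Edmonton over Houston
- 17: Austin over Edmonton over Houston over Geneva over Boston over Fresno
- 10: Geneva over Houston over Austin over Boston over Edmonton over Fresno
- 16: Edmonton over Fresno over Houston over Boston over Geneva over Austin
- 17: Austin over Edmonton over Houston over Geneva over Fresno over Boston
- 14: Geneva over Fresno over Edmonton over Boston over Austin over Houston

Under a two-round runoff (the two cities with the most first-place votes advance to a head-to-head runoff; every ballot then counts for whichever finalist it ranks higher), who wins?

Geneva

Round 1 first-place votes: Houston 13, Austin 51, Boston 0, Geneva 24, Edmonton 16, Fresno 0. Austin and Geneva advance.
Runoff: Austin is ranked above Geneva on 51 ballots, Geneva above Austin on 53.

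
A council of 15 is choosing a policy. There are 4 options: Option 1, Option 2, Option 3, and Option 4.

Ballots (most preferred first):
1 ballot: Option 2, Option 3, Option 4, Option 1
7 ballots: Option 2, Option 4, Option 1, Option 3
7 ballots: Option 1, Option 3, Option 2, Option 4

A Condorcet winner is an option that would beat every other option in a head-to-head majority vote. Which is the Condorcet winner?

Option 2 vs Option 1: 8–7
Option 2 vs Option 3: 8–7
Option 2 vs Option 4: 15–0
Option 2 beats every other option.

Option 2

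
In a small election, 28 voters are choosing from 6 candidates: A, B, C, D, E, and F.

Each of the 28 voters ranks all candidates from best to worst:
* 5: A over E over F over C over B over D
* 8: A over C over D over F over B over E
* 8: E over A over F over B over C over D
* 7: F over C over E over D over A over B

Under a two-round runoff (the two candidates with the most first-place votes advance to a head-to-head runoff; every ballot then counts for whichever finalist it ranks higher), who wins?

Round 1 first-place votes: A 13, B 0, C 0, D 0, E 8, F 7. A and E advance.
Runoff: A is ranked above E on 13 ballots, E above A on 15.

E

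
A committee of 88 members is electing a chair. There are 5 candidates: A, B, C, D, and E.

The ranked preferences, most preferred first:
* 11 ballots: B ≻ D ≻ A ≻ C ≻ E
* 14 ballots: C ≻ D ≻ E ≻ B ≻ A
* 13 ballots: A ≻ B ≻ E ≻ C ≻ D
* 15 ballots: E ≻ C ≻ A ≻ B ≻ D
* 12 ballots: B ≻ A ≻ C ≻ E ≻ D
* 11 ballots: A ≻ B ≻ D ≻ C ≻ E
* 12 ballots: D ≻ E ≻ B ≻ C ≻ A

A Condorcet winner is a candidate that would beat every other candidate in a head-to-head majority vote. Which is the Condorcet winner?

B

B vs A: 49–39
B vs C: 59–29
B vs D: 62–26
B vs E: 47–41
B beats every other candidate.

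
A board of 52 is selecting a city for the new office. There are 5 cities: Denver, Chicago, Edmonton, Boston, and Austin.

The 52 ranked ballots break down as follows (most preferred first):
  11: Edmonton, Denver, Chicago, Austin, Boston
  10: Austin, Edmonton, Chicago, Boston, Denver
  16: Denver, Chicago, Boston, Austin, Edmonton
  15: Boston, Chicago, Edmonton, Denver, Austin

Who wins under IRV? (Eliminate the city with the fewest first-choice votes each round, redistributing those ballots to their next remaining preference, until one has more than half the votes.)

Round 1: Denver 16, Chicago 0, Edmonton 11, Boston 15, Austin 10. Chicago eliminated.
Round 2: Denver 16, Edmonton 11, Boston 15, Austin 10. Austin eliminated.
Round 3: Denver 16, Edmonton 21, Boston 15. Boston eliminated.
Round 4: Denver 16, Edmonton 36. Edmonton has a majority (≥27).

Edmonton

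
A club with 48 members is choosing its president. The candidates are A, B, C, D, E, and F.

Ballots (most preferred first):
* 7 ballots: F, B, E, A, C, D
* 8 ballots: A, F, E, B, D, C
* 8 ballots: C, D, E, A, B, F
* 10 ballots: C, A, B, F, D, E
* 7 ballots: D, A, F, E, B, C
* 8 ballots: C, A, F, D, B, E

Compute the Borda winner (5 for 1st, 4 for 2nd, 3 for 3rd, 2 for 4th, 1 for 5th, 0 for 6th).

A: 7×2 + 8×5 + 8×2 + 10×4 + 7×4 + 8×4 = 170
B: 7×4 + 8×2 + 8×1 + 10×3 + 7×1 + 8×1 = 97
C: 7×1 + 8×0 + 8×5 + 10×5 + 7×0 + 8×5 = 137
D: 7×0 + 8×1 + 8×4 + 10×1 + 7×5 + 8×2 = 101
E: 7×3 + 8×3 + 8×3 + 10×0 + 7×2 + 8×0 = 83
F: 7×5 + 8×4 + 8×0 + 10×2 + 7×3 + 8×3 = 132

A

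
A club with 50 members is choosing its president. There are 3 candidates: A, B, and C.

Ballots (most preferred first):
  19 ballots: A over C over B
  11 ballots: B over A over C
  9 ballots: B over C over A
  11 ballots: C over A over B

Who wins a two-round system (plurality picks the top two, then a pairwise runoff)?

A

Round 1 first-place votes: A 19, B 20, C 11. B and A advance.
Runoff: B is ranked above A on 20 ballots, A above B on 30.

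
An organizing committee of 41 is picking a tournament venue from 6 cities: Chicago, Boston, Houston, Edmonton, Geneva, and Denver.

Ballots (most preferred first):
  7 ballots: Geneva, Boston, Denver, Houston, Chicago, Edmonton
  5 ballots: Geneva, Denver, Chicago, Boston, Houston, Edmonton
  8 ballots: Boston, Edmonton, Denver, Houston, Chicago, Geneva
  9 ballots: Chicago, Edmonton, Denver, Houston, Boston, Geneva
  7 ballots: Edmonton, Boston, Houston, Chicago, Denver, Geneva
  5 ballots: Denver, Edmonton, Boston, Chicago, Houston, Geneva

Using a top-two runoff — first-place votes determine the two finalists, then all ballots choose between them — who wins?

Chicago

Round 1 first-place votes: Chicago 9, Boston 8, Houston 0, Edmonton 7, Geneva 12, Denver 5. Geneva and Chicago advance.
Runoff: Geneva is ranked above Chicago on 12 ballots, Chicago above Geneva on 29.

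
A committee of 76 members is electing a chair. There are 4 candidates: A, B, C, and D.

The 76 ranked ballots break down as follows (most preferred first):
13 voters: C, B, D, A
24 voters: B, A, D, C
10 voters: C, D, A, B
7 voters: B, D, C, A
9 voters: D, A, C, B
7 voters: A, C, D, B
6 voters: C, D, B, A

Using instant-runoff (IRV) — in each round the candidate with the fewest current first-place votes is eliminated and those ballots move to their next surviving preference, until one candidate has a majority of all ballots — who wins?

C

Round 1: A 7, B 31, C 29, D 9. A eliminated.
Round 2: B 31, C 36, D 9. D eliminated.
Round 3: B 31, C 45. C has a majority (≥39).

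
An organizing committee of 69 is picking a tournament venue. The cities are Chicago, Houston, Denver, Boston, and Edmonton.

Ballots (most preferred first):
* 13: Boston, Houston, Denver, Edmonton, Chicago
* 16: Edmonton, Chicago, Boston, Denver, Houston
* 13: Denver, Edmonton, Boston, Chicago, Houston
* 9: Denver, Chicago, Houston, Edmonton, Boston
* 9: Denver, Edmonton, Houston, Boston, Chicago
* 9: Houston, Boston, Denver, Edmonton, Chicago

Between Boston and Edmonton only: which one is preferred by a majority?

Boston is ranked above Edmonton on 22 ballots; Edmonton above Boston on 47.

Edmonton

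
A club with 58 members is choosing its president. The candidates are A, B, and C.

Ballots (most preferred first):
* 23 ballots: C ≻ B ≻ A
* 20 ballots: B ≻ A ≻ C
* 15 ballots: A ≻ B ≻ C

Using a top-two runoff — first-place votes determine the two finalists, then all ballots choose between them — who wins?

B

Round 1 first-place votes: A 15, B 20, C 23. C and B advance.
Runoff: C is ranked above B on 23 ballots, B above C on 35.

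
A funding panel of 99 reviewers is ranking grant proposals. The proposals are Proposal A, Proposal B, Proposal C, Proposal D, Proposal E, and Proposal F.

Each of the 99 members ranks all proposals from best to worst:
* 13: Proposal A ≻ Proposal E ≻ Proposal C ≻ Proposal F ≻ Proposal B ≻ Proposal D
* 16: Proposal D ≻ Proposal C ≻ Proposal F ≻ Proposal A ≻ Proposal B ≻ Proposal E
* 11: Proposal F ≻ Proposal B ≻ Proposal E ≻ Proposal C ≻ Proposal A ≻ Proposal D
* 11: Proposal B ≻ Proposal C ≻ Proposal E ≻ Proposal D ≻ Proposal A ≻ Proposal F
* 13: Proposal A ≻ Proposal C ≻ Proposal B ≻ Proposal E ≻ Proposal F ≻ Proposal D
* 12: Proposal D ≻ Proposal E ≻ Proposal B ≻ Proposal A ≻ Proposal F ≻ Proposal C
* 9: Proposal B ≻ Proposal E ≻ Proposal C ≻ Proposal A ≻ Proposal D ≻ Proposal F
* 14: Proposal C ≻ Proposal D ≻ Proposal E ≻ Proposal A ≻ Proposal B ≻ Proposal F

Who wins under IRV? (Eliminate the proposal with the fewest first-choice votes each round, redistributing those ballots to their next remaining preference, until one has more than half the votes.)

Round 1: Proposal A 26, Proposal B 20, Proposal C 14, Proposal D 28, Proposal E 0, Proposal F 11. Proposal E eliminated.
Round 2: Proposal A 26, Proposal B 20, Proposal C 14, Proposal D 28, Proposal F 11. Proposal F eliminated.
Round 3: Proposal A 26, Proposal B 31, Proposal C 14, Proposal D 28. Proposal C eliminated.
Round 4: Proposal A 26, Proposal B 31, Proposal D 42. Proposal A eliminated.
Round 5: Proposal B 57, Proposal D 42. Proposal B has a majority (≥50).

Proposal B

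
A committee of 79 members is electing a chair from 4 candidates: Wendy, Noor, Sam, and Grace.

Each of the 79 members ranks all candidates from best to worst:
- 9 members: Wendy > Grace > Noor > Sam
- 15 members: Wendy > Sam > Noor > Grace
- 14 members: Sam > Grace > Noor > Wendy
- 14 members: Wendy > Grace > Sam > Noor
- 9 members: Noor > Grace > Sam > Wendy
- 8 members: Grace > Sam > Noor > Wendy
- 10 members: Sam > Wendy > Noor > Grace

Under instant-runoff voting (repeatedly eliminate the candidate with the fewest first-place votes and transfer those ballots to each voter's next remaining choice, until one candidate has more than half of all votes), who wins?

Round 1: Wendy 38, Noor 9, Sam 24, Grace 8. Grace eliminated.
Round 2: Wendy 38, Noor 9, Sam 32. Noor eliminated.
Round 3: Wendy 38, Sam 41. Sam has a majority (≥40).

Sam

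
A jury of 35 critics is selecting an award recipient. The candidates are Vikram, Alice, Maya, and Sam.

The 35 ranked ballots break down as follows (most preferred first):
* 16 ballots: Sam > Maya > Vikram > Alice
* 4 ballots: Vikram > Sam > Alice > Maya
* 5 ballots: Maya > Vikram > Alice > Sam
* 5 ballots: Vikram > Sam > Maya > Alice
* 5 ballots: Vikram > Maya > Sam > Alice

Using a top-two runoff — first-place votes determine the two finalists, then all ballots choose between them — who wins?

Round 1 first-place votes: Vikram 14, Alice 0, Maya 5, Sam 16. Sam and Vikram advance.
Runoff: Sam is ranked above Vikram on 16 ballots, Vikram above Sam on 19.

Vikram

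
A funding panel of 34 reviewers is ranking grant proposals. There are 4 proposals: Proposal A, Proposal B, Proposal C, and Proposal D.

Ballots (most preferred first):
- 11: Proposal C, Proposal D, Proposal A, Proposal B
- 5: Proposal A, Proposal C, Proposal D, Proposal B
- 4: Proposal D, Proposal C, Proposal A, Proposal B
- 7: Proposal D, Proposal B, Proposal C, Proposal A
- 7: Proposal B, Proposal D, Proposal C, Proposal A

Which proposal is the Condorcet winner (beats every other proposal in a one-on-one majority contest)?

Proposal D vs Proposal A: 29–5
Proposal D vs Proposal B: 27–7
Proposal D vs Proposal C: 18–16
Proposal D beats every other proposal.

Proposal D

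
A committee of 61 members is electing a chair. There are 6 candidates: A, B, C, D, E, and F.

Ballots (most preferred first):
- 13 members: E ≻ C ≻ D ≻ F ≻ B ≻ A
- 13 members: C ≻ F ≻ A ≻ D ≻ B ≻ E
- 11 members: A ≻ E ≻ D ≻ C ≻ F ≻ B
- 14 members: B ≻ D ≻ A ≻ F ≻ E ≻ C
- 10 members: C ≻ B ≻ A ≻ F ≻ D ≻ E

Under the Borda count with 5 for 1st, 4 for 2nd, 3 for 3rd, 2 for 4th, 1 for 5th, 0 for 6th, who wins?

A: 13×0 + 13×3 + 11×5 + 14×3 + 10×3 = 166
B: 13×1 + 13×1 + 11×0 + 14×5 + 10×4 = 136
C: 13×4 + 13×5 + 11×2 + 14×0 + 10×5 = 189
D: 13×3 + 13×2 + 11×3 + 14×4 + 10×1 = 164
E: 13×5 + 13×0 + 11×4 + 14×1 + 10×0 = 123
F: 13×2 + 13×4 + 11×1 + 14×2 + 10×2 = 137

C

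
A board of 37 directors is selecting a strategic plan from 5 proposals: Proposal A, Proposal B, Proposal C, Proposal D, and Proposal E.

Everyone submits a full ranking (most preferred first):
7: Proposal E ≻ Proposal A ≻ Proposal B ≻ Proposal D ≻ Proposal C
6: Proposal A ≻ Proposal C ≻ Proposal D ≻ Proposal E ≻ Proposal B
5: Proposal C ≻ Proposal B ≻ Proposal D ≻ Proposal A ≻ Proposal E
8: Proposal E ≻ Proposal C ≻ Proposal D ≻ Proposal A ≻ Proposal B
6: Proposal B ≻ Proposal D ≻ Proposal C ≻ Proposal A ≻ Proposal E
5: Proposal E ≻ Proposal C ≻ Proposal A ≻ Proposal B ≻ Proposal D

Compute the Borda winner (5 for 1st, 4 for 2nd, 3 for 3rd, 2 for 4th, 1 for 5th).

Proposal C

Proposal A: 7×4 + 6×5 + 5×2 + 8×2 + 6×2 + 5×3 = 111
Proposal B: 7×3 + 6×1 + 5×4 + 8×1 + 6×5 + 5×2 = 95
Proposal C: 7×1 + 6×4 + 5×5 + 8×4 + 6×3 + 5×4 = 126
Proposal D: 7×2 + 6×3 + 5×3 + 8×3 + 6×4 + 5×1 = 100
Proposal E: 7×5 + 6×2 + 5×1 + 8×5 + 6×1 + 5×5 = 123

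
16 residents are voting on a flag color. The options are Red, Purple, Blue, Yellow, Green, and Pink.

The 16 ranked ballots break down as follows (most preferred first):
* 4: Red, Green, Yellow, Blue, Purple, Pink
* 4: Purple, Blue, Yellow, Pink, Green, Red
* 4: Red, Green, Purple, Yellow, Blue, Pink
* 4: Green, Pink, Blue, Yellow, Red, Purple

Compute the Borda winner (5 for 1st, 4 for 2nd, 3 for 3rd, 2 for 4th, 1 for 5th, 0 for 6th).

Green

Red: 4×5 + 4×0 + 4×5 + 4×1 = 44
Purple: 4×1 + 4×5 + 4×3 + 4×0 = 36
Blue: 4×2 + 4×4 + 4×1 + 4×3 = 40
Yellow: 4×3 + 4×3 + 4×2 + 4×2 = 40
Green: 4×4 + 4×1 + 4×4 + 4×5 = 56
Pink: 4×0 + 4×2 + 4×0 + 4×4 = 24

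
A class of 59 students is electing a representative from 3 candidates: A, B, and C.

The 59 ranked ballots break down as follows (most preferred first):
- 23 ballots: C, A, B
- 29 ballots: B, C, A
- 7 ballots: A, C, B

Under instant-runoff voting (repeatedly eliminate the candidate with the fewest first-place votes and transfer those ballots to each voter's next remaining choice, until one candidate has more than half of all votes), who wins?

Round 1: A 7, B 29, C 23. A eliminated.
Round 2: B 29, C 30. C has a majority (≥30).

C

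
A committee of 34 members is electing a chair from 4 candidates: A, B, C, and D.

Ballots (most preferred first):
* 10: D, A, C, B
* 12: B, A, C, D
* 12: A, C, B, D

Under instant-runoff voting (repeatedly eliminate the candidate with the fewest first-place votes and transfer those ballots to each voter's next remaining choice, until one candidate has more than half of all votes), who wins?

Round 1: A 12, B 12, C 0, D 10. C eliminated.
Round 2: A 12, B 12, D 10. D eliminated.
Round 3: A 22, B 12. A has a majority (≥18).

A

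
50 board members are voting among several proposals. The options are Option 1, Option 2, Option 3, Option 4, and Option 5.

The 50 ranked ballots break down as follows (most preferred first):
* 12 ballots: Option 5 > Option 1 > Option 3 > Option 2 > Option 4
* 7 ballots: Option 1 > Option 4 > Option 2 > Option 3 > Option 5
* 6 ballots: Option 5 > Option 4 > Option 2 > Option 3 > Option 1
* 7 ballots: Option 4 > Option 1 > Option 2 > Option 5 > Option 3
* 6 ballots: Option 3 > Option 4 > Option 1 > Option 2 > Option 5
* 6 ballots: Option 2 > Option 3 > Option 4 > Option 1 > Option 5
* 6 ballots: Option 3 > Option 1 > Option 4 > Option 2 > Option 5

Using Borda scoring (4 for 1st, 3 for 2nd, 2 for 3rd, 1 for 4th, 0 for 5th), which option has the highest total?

Option 1

Option 1: 12×3 + 7×4 + 6×0 + 7×3 + 6×2 + 6×1 + 6×3 = 121
Option 2: 12×1 + 7×2 + 6×2 + 7×2 + 6×1 + 6×4 + 6×1 = 88
Option 3: 12×2 + 7×1 + 6×1 + 7×0 + 6×4 + 6×3 + 6×4 = 103
Option 4: 12×0 + 7×3 + 6×3 + 7×4 + 6×3 + 6×2 + 6×2 = 109
Option 5: 12×4 + 7×0 + 6×4 + 7×1 + 6×0 + 6×0 + 6×0 = 79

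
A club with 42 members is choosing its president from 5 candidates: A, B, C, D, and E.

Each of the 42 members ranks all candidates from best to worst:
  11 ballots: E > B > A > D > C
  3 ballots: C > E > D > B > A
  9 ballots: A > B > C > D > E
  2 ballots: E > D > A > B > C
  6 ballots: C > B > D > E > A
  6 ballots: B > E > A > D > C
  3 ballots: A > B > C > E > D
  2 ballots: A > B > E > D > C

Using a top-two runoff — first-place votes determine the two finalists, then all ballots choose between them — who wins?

E

Round 1 first-place votes: A 14, B 6, C 9, D 0, E 13. A and E advance.
Runoff: A is ranked above E on 14 ballots, E above A on 28.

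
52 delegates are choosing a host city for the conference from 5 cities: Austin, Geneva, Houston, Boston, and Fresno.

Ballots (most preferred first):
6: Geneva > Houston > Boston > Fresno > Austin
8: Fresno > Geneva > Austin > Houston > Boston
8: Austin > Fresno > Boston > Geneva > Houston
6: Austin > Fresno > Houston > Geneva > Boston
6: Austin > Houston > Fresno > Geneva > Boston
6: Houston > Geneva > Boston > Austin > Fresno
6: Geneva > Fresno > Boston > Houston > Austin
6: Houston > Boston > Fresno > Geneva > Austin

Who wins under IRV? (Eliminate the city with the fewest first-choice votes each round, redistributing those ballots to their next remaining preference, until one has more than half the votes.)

Geneva

Round 1: Austin 20, Geneva 12, Houston 12, Boston 0, Fresno 8. Boston eliminated.
Round 2: Austin 20, Geneva 12, Houston 12, Fresno 8. Fresno eliminated.
Round 3: Austin 20, Geneva 20, Houston 12. Houston eliminated.
Round 4: Austin 20, Geneva 32. Geneva has a majority (≥27).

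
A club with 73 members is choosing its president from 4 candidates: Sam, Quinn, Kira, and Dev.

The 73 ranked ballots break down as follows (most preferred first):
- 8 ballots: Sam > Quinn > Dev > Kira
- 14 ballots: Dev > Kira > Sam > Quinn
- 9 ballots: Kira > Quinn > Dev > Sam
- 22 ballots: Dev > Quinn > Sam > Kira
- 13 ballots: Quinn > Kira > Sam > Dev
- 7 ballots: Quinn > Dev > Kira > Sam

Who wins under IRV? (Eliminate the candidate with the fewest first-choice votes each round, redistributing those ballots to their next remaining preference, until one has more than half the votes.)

Quinn

Round 1: Sam 8, Quinn 20, Kira 9, Dev 36. Sam eliminated.
Round 2: Quinn 28, Kira 9, Dev 36. Kira eliminated.
Round 3: Quinn 37, Dev 36. Quinn has a majority (≥37).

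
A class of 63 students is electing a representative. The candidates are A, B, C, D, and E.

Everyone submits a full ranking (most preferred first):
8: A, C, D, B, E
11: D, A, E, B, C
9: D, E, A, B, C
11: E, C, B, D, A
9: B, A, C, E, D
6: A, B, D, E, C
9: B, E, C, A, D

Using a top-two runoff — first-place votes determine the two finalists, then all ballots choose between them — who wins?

Round 1 first-place votes: A 14, B 18, C 0, D 20, E 11. D and B advance.
Runoff: D is ranked above B on 28 ballots, B above D on 35.

B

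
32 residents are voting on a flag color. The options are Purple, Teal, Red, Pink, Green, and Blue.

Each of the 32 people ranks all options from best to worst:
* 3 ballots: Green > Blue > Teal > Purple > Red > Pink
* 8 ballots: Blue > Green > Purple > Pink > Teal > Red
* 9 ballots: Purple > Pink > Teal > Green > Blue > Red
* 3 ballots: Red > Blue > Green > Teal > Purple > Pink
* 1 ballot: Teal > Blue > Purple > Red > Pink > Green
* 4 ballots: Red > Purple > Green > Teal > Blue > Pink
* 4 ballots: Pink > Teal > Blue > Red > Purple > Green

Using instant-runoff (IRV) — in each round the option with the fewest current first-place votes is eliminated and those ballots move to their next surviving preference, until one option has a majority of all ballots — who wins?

Round 1: Purple 9, Teal 1, Red 7, Pink 4, Green 3, Blue 8. Teal eliminated.
Round 2: Purple 9, Red 7, Pink 4, Green 3, Blue 9. Green eliminated.
Round 3: Purple 9, Red 7, Pink 4, Blue 12. Pink eliminated.
Round 4: Purple 9, Red 7, Blue 16. Red eliminated.
Round 5: Purple 13, Blue 19. Blue has a majority (≥17).

Blue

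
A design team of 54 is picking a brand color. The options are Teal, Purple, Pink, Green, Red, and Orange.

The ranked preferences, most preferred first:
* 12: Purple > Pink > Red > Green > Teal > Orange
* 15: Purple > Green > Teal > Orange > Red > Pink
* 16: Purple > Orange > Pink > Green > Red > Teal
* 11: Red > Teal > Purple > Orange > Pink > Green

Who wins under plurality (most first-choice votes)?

First-place votes: Teal 0, Purple 43, Pink 0, Green 0, Red 11, Orange 0.

Purple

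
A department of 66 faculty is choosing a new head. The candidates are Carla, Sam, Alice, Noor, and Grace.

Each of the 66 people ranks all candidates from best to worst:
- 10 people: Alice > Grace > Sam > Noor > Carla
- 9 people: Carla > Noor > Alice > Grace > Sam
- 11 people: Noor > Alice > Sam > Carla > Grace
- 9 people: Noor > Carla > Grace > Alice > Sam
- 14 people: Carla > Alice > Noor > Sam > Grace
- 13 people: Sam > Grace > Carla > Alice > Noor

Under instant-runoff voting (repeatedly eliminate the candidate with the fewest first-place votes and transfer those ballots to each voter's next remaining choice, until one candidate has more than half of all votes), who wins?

Round 1: Carla 23, Sam 13, Alice 10, Noor 20, Grace 0. Grace eliminated.
Round 2: Carla 23, Sam 13, Alice 10, Noor 20. Alice eliminated.
Round 3: Carla 23, Sam 23, Noor 20. Noor eliminated.
Round 4: Carla 32, Sam 34. Sam has a majority (≥34).

Sam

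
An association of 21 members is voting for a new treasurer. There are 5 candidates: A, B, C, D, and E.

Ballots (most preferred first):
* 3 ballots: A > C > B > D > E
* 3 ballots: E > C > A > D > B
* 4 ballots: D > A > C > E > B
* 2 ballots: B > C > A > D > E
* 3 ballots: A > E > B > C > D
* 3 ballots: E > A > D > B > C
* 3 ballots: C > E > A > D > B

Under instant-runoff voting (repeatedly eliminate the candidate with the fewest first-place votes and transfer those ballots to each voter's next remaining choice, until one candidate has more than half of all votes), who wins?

A

Round 1: A 6, B 2, C 3, D 4, E 6. B eliminated.
Round 2: A 6, C 5, D 4, E 6. D eliminated.
Round 3: A 10, C 5, E 6. C eliminated.
Round 4: A 12, E 9. A has a majority (≥11).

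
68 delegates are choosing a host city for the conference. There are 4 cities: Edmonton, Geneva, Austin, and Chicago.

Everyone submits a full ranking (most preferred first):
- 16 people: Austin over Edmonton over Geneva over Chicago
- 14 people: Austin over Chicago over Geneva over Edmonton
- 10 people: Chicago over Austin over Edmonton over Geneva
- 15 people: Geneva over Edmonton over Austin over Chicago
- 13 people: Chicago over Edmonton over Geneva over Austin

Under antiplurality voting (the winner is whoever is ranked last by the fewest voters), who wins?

Geneva

Last-place votes: Edmonton 14, Geneva 10, Austin 13, Chicago 31.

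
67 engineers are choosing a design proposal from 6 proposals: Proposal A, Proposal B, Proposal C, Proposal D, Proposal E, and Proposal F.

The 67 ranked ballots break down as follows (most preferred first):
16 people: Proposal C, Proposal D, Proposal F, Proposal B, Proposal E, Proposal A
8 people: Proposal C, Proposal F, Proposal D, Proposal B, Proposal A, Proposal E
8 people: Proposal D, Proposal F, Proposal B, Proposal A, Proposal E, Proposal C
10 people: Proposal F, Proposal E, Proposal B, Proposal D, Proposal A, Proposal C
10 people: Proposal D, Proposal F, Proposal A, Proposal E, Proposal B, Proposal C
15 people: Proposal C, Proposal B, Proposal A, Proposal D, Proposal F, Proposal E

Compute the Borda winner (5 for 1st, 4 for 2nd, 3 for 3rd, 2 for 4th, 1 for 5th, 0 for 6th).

Proposal D

Proposal A: 16×0 + 8×1 + 8×2 + 10×1 + 10×3 + 15×3 = 109
Proposal B: 16×2 + 8×2 + 8×3 + 10×3 + 10×1 + 15×4 = 172
Proposal C: 16×5 + 8×5 + 8×0 + 10×0 + 10×0 + 15×5 = 195
Proposal D: 16×4 + 8×3 + 8×5 + 10×2 + 10×5 + 15×2 = 228
Proposal E: 16×1 + 8×0 + 8×1 + 10×4 + 10×2 + 15×0 = 84
Proposal F: 16×3 + 8×4 + 8×4 + 10×5 + 10×4 + 15×1 = 217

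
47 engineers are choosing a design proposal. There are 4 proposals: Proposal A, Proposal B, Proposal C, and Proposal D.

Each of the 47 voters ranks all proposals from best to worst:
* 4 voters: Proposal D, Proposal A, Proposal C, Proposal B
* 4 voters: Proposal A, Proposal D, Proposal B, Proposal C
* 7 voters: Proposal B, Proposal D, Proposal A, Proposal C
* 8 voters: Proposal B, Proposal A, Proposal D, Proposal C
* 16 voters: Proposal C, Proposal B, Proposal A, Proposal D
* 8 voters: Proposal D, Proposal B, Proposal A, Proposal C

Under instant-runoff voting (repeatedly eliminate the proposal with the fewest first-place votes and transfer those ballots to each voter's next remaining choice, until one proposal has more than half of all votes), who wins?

Proposal D

Round 1: Proposal A 4, Proposal B 15, Proposal C 16, Proposal D 12. Proposal A eliminated.
Round 2: Proposal B 15, Proposal C 16, Proposal D 16. Proposal B eliminated.
Round 3: Proposal C 16, Proposal D 31. Proposal D has a majority (≥24).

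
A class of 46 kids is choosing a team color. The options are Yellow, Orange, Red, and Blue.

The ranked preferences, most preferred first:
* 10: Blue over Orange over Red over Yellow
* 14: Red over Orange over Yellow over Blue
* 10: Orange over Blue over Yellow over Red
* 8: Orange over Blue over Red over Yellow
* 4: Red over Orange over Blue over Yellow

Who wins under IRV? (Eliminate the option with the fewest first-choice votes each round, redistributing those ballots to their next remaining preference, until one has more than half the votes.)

Round 1: Yellow 0, Orange 18, Red 18, Blue 10. Yellow eliminated.
Round 2: Orange 18, Red 18, Blue 10. Blue eliminated.
Round 3: Orange 28, Red 18. Orange has a majority (≥24).

Orange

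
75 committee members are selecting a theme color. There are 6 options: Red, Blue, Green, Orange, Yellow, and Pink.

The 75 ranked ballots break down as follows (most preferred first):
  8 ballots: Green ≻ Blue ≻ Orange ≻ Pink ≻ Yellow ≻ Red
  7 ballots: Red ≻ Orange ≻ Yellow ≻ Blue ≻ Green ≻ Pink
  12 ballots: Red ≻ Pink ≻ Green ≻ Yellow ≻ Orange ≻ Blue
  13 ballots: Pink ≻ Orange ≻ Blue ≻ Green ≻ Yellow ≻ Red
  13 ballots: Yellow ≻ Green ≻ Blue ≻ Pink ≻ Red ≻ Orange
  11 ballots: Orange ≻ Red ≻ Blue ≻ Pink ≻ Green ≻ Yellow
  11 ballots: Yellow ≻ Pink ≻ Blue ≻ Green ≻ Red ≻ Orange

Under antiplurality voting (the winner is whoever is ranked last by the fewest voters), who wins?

Last-place votes: Red 21, Blue 12, Green 0, Orange 24, Yellow 11, Pink 7.

Green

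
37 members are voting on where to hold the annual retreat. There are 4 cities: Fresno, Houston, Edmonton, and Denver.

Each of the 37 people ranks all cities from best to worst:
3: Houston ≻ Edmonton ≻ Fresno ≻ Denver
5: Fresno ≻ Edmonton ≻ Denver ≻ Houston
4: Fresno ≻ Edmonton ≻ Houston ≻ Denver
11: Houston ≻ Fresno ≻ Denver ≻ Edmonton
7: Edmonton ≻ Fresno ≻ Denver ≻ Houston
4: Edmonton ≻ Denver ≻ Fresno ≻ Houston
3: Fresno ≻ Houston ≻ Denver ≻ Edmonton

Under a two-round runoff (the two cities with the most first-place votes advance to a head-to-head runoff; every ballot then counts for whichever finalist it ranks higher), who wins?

Fresno

Round 1 first-place votes: Fresno 12, Houston 14, Edmonton 11, Denver 0. Houston and Fresno advance.
Runoff: Houston is ranked above Fresno on 14 ballots, Fresno above Houston on 23.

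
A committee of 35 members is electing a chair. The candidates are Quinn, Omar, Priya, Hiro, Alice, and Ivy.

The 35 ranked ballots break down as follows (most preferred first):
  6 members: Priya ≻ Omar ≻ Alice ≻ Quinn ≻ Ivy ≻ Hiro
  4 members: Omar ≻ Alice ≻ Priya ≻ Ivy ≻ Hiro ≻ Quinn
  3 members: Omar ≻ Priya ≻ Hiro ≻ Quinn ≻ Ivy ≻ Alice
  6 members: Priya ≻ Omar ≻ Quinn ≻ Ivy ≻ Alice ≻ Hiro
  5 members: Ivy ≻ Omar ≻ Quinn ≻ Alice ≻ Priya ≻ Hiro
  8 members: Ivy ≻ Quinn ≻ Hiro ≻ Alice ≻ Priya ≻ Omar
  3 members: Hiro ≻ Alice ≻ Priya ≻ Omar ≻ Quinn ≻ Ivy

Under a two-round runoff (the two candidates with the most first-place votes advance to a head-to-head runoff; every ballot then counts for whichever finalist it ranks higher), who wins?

Priya

Round 1 first-place votes: Quinn 0, Omar 7, Priya 12, Hiro 3, Alice 0, Ivy 13. Ivy and Priya advance.
Runoff: Ivy is ranked above Priya on 13 ballots, Priya above Ivy on 22.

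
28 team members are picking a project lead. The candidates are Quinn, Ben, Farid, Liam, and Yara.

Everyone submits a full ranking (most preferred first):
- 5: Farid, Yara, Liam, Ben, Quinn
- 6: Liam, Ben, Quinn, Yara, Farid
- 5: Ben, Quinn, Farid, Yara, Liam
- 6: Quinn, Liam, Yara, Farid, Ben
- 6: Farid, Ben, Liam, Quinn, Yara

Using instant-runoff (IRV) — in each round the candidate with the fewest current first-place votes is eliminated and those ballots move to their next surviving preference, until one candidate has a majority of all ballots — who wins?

Quinn

Round 1: Quinn 6, Ben 5, Farid 11, Liam 6, Yara 0. Yara eliminated.
Round 2: Quinn 6, Ben 5, Farid 11, Liam 6. Ben eliminated.
Round 3: Quinn 11, Farid 11, Liam 6. Liam eliminated.
Round 4: Quinn 17, Farid 11. Quinn has a majority (≥15).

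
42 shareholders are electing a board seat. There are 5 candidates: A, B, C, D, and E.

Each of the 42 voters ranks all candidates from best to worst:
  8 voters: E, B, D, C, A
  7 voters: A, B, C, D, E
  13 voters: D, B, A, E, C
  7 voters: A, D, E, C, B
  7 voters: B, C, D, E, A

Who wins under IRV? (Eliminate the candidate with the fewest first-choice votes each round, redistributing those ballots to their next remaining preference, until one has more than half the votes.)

D

Round 1: A 14, B 7, C 0, D 13, E 8. C eliminated.
Round 2: A 14, B 7, D 13, E 8. B eliminated.
Round 3: A 14, D 20, E 8. E eliminated.
Round 4: A 14, D 28. D has a majority (≥22).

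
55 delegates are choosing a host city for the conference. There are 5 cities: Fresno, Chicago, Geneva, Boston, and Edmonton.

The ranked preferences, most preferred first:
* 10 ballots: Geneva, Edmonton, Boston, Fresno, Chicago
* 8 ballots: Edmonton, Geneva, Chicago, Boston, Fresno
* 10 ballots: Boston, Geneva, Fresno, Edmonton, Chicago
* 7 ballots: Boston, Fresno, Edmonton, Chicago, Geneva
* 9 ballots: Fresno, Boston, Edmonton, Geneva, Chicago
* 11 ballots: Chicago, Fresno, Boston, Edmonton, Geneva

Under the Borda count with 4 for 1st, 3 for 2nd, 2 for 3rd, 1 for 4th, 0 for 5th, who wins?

Fresno: 10×1 + 8×0 + 10×2 + 7×3 + 9×4 + 11×3 = 120
Chicago: 10×0 + 8×2 + 10×0 + 7×1 + 9×0 + 11×4 = 67
Geneva: 10×4 + 8×3 + 10×3 + 7×0 + 9×1 + 11×0 = 103
Boston: 10×2 + 8×1 + 10×4 + 7×4 + 9×3 + 11×2 = 145
Edmonton: 10×3 + 8×4 + 10×1 + 7×2 + 9×2 + 11×1 = 115

Boston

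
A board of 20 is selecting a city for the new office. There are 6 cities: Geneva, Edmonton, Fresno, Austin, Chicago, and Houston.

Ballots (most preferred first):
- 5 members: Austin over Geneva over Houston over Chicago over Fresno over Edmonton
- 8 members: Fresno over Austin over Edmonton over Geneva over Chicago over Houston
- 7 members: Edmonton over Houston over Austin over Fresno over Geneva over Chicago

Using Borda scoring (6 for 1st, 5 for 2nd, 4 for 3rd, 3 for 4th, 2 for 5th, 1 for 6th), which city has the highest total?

Austin

Geneva: 5×5 + 8×3 + 7×2 = 63
Edmonton: 5×1 + 8×4 + 7×6 = 79
Fresno: 5×2 + 8×6 + 7×3 = 79
Austin: 5×6 + 8×5 + 7×4 = 98
Chicago: 5×3 + 8×2 + 7×1 = 38
Houston: 5×4 + 8×1 + 7×5 = 63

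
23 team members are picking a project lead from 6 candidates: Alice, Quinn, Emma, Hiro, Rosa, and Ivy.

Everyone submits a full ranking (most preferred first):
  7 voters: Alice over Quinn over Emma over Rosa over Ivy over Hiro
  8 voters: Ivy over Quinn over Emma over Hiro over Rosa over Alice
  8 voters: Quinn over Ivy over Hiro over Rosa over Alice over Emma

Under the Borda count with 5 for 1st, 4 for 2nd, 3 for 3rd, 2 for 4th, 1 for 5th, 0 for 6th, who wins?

Quinn

Alice: 7×5 + 8×0 + 8×1 = 43
Quinn: 7×4 + 8×4 + 8×5 = 100
Emma: 7×3 + 8×3 + 8×0 = 45
Hiro: 7×0 + 8×2 + 8×3 = 40
Rosa: 7×2 + 8×1 + 8×2 = 38
Ivy: 7×1 + 8×5 + 8×4 = 79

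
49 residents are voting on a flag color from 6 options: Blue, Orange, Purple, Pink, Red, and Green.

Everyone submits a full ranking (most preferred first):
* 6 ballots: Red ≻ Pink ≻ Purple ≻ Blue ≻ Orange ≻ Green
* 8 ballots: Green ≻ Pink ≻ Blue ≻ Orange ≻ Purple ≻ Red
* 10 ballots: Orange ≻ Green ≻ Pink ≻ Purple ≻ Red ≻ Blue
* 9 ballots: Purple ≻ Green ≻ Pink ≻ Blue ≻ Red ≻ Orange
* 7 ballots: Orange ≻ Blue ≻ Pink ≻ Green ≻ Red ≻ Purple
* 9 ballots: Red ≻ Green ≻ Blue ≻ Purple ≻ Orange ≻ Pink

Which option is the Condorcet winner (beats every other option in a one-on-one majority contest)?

Green vs Blue: 36–13
Green vs Orange: 26–23
Green vs Purple: 34–15
Green vs Pink: 36–13
Green vs Red: 34–15
Green beats every other option.

Green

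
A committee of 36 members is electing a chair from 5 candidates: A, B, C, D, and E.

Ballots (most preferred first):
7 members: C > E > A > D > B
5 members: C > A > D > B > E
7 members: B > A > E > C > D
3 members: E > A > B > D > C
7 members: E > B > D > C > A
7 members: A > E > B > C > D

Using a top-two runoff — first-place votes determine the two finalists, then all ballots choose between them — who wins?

Round 1 first-place votes: A 7, B 7, C 12, D 0, E 10. C and E advance.
Runoff: C is ranked above E on 12 ballots, E above C on 24.

E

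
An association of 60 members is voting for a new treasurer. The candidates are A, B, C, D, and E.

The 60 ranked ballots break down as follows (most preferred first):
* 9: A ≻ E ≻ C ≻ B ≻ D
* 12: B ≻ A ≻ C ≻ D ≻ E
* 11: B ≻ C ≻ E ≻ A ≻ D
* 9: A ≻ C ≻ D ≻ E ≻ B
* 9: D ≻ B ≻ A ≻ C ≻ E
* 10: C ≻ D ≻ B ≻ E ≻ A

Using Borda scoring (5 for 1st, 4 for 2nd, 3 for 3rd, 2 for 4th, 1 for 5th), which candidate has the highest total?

C

A: 9×5 + 12×4 + 11×2 + 9×5 + 9×3 + 10×1 = 197
B: 9×2 + 12×5 + 11×5 + 9×1 + 9×4 + 10×3 = 208
C: 9×3 + 12×3 + 11×4 + 9×4 + 9×2 + 10×5 = 211
D: 9×1 + 12×2 + 11×1 + 9×3 + 9×5 + 10×4 = 156
E: 9×4 + 12×1 + 11×3 + 9×2 + 9×1 + 10×2 = 128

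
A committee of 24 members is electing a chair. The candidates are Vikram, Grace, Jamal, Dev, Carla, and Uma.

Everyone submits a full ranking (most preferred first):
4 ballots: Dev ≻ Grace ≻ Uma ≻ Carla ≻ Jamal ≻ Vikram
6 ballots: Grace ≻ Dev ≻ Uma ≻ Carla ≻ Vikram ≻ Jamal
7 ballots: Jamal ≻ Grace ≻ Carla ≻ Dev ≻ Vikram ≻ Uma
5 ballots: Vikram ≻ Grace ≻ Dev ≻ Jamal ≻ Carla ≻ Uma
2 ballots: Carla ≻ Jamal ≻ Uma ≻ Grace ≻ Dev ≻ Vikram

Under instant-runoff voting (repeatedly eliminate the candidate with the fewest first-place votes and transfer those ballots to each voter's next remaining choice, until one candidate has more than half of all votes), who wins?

Round 1: Vikram 5, Grace 6, Jamal 7, Dev 4, Carla 2, Uma 0. Uma eliminated.
Round 2: Vikram 5, Grace 6, Jamal 7, Dev 4, Carla 2. Carla eliminated.
Round 3: Vikram 5, Grace 6, Jamal 9, Dev 4. Dev eliminated.
Round 4: Vikram 5, Grace 10, Jamal 9. Vikram eliminated.
Round 5: Grace 15, Jamal 9. Grace has a majority (≥13).

Grace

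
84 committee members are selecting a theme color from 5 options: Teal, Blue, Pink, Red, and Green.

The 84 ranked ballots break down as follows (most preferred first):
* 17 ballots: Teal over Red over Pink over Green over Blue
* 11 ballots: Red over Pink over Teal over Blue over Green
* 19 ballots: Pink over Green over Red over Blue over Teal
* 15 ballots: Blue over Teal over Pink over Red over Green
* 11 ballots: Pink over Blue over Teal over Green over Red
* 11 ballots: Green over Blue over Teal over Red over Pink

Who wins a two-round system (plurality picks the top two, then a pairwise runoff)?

Teal

Round 1 first-place votes: Teal 17, Blue 15, Pink 30, Red 11, Green 11. Pink and Teal advance.
Runoff: Pink is ranked above Teal on 41 ballots, Teal above Pink on 43.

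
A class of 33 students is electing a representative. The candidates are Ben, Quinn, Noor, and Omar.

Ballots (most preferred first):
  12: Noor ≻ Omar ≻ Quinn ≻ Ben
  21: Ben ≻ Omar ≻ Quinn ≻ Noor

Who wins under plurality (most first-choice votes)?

First-place votes: Ben 21, Quinn 0, Noor 12, Omar 0.

Ben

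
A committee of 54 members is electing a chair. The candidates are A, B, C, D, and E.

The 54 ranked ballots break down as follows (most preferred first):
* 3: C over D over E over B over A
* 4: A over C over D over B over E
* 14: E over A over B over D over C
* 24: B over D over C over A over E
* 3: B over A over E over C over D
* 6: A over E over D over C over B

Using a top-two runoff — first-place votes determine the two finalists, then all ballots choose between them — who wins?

Round 1 first-place votes: A 10, B 27, C 3, D 0, E 14. B and E advance.
Runoff: B is ranked above E on 31 ballots, E above B on 23.

B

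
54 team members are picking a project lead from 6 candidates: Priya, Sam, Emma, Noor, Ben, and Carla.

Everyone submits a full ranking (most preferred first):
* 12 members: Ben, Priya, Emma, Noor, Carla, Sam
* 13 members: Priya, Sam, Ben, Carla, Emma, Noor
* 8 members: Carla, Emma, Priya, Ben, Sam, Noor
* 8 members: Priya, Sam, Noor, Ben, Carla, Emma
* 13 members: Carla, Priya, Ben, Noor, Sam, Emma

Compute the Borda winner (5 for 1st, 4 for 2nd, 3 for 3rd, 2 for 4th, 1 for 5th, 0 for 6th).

Priya

Priya: 12×4 + 13×5 + 8×3 + 8×5 + 13×4 = 229
Sam: 12×0 + 13×4 + 8×1 + 8×4 + 13×1 = 105
Emma: 12×3 + 13×1 + 8×4 + 8×0 + 13×0 = 81
Noor: 12×2 + 13×0 + 8×0 + 8×3 + 13×2 = 74
Ben: 12×5 + 13×3 + 8×2 + 8×2 + 13×3 = 170
Carla: 12×1 + 13×2 + 8×5 + 8×1 + 13×5 = 151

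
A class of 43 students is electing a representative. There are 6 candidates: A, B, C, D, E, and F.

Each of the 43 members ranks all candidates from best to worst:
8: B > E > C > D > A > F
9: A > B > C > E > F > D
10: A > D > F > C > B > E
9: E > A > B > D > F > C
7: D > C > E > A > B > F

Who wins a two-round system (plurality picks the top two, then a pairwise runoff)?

E

Round 1 first-place votes: A 19, B 8, C 0, D 7, E 9, F 0. A and E advance.
Runoff: A is ranked above E on 19 ballots, E above A on 24.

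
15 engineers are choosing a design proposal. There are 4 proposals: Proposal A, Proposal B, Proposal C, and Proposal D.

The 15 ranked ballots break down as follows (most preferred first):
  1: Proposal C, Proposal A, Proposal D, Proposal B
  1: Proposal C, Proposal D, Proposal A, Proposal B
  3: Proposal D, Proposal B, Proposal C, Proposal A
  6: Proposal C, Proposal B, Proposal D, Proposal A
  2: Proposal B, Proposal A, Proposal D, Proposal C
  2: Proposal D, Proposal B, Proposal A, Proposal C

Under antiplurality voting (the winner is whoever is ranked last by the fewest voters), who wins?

Proposal D

Last-place votes: Proposal A 9, Proposal B 2, Proposal C 4, Proposal D 0.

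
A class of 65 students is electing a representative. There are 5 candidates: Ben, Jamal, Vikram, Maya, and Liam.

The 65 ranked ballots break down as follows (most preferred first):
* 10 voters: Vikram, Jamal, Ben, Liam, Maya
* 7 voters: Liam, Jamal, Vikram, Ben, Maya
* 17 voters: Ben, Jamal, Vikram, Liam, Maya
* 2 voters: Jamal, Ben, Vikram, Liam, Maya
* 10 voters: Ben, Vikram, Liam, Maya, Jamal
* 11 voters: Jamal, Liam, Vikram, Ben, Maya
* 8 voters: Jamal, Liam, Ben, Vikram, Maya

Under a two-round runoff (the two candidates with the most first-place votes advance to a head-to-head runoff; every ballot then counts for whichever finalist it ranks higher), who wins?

Jamal

Round 1 first-place votes: Ben 27, Jamal 21, Vikram 10, Maya 0, Liam 7. Ben and Jamal advance.
Runoff: Ben is ranked above Jamal on 27 ballots, Jamal above Ben on 38.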